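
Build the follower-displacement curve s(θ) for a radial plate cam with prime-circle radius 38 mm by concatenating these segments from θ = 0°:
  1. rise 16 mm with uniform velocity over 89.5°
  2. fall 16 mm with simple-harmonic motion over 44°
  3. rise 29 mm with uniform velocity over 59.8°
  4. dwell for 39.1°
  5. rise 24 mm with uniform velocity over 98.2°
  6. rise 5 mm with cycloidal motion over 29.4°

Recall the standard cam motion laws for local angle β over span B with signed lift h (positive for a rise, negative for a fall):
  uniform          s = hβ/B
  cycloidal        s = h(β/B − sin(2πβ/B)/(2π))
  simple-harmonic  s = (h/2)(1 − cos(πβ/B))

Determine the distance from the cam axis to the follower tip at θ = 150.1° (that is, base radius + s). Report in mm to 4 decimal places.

seg 1 [0°–89.5°] uniform, h=16: full span → s += 16 → s = 16.0000
seg 2 [89.5°–133.5°] simple-harmonic, h=-16: full span → s += -16 → s = 0.0000
seg 3 [133.5°–193.3°] uniform, h=29: θ=150.1° here. β=16.6, B=59.8. 29·16.6/59.8 = 8.0502 → s = 8.0502
radial distance = base radius + s = 38 + 8.0502 = 46.0502

46.0502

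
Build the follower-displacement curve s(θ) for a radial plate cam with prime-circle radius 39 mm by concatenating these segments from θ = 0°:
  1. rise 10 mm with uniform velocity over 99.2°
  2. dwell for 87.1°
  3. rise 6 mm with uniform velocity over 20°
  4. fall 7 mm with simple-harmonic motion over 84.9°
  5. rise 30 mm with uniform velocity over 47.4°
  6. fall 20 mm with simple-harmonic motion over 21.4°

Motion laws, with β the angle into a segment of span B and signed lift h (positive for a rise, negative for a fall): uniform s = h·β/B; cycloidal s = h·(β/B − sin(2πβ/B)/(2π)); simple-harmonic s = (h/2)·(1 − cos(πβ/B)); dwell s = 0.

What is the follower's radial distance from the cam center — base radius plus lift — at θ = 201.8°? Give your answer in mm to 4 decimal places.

seg 1 [0°–99.2°] uniform, h=10: full span → s += 10 → s = 10.0000
seg 2 [99.2°–186.3°] dwell: s stays 10.0000
seg 3 [186.3°–206.3°] uniform, h=6: θ=201.8° here. β=15.5, B=20. 6·15.5/20 = 4.6500 → s = 14.6500
radial distance = base radius + s = 39 + 14.6500 = 53.6500

53.6500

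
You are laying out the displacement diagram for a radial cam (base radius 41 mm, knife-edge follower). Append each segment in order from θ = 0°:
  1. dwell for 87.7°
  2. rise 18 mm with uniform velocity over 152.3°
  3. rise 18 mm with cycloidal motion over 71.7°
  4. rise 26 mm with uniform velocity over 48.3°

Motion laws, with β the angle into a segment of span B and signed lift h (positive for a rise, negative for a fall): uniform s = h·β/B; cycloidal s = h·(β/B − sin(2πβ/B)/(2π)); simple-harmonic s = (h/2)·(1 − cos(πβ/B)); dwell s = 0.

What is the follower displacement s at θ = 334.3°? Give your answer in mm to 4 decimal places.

seg 1 [0°–87.7°] dwell: s stays 0.0000
seg 2 [87.7°–240°] uniform, h=18: full span → s += 18 → s = 18.0000
seg 3 [240°–311.7°] cycloidal, h=18: full span → s += 18 → s = 36.0000
seg 4 [311.7°–360°] uniform, h=26: θ=334.3° here. β=22.6, B=48.3. 26·22.6/48.3 = 12.1656 → s = 48.1656

48.1656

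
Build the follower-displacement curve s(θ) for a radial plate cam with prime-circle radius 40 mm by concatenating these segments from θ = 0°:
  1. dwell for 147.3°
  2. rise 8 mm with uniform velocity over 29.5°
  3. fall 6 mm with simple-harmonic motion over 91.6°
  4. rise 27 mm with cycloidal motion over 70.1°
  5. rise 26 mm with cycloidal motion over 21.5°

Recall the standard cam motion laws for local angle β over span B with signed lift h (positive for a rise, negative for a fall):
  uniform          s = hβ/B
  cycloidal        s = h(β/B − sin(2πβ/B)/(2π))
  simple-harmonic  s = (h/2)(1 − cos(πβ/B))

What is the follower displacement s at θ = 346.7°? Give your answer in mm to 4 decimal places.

seg 1 [0°–147.3°] dwell: s stays 0.0000
seg 2 [147.3°–176.8°] uniform, h=8: full span → s += 8 → s = 8.0000
seg 3 [176.8°–268.4°] simple-harmonic, h=-6: full span → s += -6 → s = 2.0000
seg 4 [268.4°–338.5°] cycloidal, h=27: full span → s += 27 → s = 29.0000
seg 5 [338.5°–360°] cycloidal, h=26: θ=346.7° here. β=8.2, B=21.5. 26·(0.3814 − sin(2π·0.3814)/(2π)) = 7.1102 → s = 36.1102

36.1102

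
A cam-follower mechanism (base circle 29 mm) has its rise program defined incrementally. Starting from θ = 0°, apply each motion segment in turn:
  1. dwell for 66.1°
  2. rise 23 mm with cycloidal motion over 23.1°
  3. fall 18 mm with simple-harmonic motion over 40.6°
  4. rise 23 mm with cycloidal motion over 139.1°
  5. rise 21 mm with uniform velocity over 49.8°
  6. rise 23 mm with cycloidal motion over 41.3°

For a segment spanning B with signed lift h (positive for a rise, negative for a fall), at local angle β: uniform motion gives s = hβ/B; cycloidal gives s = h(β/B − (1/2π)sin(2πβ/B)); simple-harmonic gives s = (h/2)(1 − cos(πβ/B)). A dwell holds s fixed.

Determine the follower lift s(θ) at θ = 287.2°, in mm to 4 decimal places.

seg 1 [0°–66.1°] dwell: s stays 0.0000
seg 2 [66.1°–89.2°] cycloidal, h=23: full span → s += 23 → s = 23.0000
seg 3 [89.2°–129.8°] simple-harmonic, h=-18: full span → s += -18 → s = 5.0000
seg 4 [129.8°–268.9°] cycloidal, h=23: full span → s += 23 → s = 28.0000
seg 5 [268.9°–318.7°] uniform, h=21: θ=287.2° here. β=18.3, B=49.8. 21·18.3/49.8 = 7.7169 → s = 35.7169

35.7169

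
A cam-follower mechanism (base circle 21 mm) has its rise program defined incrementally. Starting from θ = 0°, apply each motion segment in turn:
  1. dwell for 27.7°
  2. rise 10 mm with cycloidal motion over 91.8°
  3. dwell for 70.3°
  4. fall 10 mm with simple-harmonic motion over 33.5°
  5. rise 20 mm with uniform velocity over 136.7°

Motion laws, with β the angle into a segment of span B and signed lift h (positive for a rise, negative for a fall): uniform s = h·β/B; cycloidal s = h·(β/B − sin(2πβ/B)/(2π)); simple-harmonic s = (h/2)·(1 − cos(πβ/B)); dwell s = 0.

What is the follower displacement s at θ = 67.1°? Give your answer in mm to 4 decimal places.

seg 1 [0°–27.7°] dwell: s stays 0.0000
seg 2 [27.7°–119.5°] cycloidal, h=10: θ=67.1° here. β=39.4, B=91.8. 10·(0.4292 − sin(2π·0.4292)/(2π)) = 3.6070 → s = 3.6070

3.6070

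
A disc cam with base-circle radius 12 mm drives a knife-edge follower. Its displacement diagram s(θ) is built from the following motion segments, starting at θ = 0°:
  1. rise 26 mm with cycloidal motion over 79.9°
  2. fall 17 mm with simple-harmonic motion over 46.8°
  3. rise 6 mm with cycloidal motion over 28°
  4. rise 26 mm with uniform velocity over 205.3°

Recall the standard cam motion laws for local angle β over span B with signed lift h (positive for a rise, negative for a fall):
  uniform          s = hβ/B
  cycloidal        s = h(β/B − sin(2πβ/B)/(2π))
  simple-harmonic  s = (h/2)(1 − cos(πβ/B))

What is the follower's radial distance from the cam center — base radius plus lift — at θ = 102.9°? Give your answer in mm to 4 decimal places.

seg 1 [0°–79.9°] cycloidal, h=26: full span → s += 26 → s = 26.0000
seg 2 [79.9°–126.7°] simple-harmonic, h=-17: θ=102.9° here. β=23, B=46.8. -17/2·(1 − cos(π·0.4915)) = -8.2718 → s = 17.7282
radial distance = base radius + s = 12 + 17.7282 = 29.7282

29.7282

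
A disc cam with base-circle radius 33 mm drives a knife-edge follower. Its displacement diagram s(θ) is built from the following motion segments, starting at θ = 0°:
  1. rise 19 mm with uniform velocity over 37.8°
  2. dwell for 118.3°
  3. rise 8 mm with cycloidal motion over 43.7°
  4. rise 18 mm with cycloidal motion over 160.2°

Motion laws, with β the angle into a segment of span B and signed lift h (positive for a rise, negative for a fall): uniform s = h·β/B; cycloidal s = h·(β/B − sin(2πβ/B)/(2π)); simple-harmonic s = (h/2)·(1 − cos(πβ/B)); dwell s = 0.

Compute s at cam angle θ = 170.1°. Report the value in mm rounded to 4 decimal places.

seg 1 [0°–37.8°] uniform, h=19: full span → s += 19 → s = 19.0000
seg 2 [37.8°–156.1°] dwell: s stays 19.0000
seg 3 [156.1°–199.8°] cycloidal, h=8: θ=170.1° here. β=14, B=43.7. 8·(0.3204 − sin(2π·0.3204)/(2π)) = 1.4121 → s = 20.4121

20.4121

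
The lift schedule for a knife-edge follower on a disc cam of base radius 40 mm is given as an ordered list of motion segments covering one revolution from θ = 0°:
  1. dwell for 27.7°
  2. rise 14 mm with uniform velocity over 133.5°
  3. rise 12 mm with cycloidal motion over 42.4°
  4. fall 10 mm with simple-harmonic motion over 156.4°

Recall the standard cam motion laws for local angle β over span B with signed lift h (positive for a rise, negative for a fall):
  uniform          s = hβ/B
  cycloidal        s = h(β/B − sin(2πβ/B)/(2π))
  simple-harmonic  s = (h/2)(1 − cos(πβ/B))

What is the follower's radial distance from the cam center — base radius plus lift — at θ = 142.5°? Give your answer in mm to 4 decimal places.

seg 1 [0°–27.7°] dwell: s stays 0.0000
seg 2 [27.7°–161.2°] uniform, h=14: θ=142.5° here. β=114.8, B=133.5. 14·114.8/133.5 = 12.0390 → s = 12.0390
radial distance = base radius + s = 40 + 12.0390 = 52.0390

52.0390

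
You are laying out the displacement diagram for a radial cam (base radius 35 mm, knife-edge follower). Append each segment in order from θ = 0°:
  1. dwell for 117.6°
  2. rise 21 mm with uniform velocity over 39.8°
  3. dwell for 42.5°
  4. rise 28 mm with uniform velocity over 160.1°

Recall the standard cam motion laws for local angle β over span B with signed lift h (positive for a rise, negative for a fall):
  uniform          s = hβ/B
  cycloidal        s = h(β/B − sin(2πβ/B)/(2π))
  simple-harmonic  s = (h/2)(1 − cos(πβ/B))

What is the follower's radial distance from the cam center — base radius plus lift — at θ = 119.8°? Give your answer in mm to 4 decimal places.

seg 1 [0°–117.6°] dwell: s stays 0.0000
seg 2 [117.6°–157.4°] uniform, h=21: θ=119.8° here. β=2.2, B=39.8. 21·2.2/39.8 = 1.1608 → s = 1.1608
radial distance = base radius + s = 35 + 1.1608 = 36.1608

36.1608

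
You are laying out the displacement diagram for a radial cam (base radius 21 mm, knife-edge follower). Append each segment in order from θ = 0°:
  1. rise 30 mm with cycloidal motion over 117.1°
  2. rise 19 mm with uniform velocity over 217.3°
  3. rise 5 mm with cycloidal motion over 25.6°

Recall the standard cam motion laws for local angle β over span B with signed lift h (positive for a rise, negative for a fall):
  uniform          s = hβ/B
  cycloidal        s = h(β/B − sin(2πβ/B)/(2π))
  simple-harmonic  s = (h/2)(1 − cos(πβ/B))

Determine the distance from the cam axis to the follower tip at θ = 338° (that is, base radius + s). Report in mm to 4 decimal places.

seg 1 [0°–117.1°] cycloidal, h=30: full span → s += 30 → s = 30.0000
seg 2 [117.1°–334.4°] uniform, h=19: full span → s += 19 → s = 49.0000
seg 3 [334.4°–360°] cycloidal, h=5: θ=338° here. β=3.6, B=25.6. 5·(0.1406 − sin(2π·0.1406)/(2π)) = 0.0880 → s = 49.0880
radial distance = base radius + s = 21 + 49.0880 = 70.0880

70.0880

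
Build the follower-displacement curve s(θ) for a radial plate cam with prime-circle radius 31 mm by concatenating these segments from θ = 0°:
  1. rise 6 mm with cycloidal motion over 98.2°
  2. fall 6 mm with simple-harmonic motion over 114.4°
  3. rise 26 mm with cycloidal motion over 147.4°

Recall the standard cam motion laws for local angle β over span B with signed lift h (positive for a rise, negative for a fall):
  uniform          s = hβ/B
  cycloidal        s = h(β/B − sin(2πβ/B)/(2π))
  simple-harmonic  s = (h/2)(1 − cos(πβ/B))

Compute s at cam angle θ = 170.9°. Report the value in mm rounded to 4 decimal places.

seg 1 [0°–98.2°] cycloidal, h=6: full span → s += 6 → s = 6.0000
seg 2 [98.2°–212.6°] simple-harmonic, h=-6: θ=170.9° here. β=72.7, B=114.4. -6/2·(1 − cos(π·0.6355)) = -4.2387 → s = 1.7613

1.7613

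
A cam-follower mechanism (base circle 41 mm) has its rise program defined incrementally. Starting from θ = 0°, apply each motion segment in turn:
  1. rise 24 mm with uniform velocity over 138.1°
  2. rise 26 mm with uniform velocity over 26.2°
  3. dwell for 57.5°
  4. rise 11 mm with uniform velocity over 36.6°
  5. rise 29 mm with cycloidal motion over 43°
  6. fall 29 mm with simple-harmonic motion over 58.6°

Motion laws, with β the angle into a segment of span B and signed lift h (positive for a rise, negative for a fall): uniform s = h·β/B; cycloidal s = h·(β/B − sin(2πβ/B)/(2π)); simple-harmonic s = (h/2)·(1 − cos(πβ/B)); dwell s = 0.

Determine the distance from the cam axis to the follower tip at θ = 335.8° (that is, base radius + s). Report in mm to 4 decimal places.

seg 1 [0°–138.1°] uniform, h=24: full span → s += 24 → s = 24.0000
seg 2 [138.1°–164.3°] uniform, h=26: full span → s += 26 → s = 50.0000
seg 3 [164.3°–221.8°] dwell: s stays 50.0000
seg 4 [221.8°–258.4°] uniform, h=11: full span → s += 11 → s = 61.0000
seg 5 [258.4°–301.4°] cycloidal, h=29: full span → s += 29 → s = 90.0000
seg 6 [301.4°–360°] simple-harmonic, h=-29: θ=335.8° here. β=34.4, B=58.6. -29/2·(1 − cos(π·0.5870)) = -18.4153 → s = 71.5847
radial distance = base radius + s = 41 + 71.5847 = 112.5847

112.5847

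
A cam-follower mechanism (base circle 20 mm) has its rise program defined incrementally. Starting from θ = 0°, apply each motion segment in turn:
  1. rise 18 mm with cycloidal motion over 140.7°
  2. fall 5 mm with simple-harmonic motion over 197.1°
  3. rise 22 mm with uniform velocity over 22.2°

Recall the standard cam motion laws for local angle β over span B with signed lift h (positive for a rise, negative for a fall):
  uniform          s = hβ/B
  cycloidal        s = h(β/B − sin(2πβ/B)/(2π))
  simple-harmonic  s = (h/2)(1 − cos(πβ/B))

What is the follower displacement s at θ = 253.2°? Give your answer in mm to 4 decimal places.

seg 1 [0°–140.7°] cycloidal, h=18: full span → s += 18 → s = 18.0000
seg 2 [140.7°–337.8°] simple-harmonic, h=-5: θ=253.2° here. β=112.5, B=197.1. -5/2·(1 − cos(π·0.5708)) = -3.0513 → s = 14.9487

14.9487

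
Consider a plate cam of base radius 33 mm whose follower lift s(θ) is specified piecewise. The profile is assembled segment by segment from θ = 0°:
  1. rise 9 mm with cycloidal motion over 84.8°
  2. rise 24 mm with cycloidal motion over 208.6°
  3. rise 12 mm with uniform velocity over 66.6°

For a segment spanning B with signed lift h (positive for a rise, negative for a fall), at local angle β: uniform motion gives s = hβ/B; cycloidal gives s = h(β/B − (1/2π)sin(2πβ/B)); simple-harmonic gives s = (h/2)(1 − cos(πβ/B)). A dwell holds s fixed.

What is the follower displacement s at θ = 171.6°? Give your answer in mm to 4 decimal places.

seg 1 [0°–84.8°] cycloidal, h=9: full span → s += 9 → s = 9.0000
seg 2 [84.8°–293.4°] cycloidal, h=24: θ=171.6° here. β=86.8, B=208.6. 24·(0.4161 − sin(2π·0.4161)/(2π)) = 8.0651 → s = 17.0651

17.0651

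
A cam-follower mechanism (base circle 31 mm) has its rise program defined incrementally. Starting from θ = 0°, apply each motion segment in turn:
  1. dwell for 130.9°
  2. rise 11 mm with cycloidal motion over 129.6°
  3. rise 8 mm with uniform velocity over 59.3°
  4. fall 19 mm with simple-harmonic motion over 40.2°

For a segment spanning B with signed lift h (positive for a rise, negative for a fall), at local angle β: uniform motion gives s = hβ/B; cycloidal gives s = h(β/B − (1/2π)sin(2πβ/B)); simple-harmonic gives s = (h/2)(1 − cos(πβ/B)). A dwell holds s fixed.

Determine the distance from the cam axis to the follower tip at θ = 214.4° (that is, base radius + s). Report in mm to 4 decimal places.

seg 1 [0°–130.9°] dwell: s stays 0.0000
seg 2 [130.9°–260.5°] cycloidal, h=11: θ=214.4° here. β=83.5, B=129.6. 11·(0.6443 − sin(2π·0.6443)/(2π)) = 8.4657 → s = 8.4657
radial distance = base radius + s = 31 + 8.4657 = 39.4657

39.4657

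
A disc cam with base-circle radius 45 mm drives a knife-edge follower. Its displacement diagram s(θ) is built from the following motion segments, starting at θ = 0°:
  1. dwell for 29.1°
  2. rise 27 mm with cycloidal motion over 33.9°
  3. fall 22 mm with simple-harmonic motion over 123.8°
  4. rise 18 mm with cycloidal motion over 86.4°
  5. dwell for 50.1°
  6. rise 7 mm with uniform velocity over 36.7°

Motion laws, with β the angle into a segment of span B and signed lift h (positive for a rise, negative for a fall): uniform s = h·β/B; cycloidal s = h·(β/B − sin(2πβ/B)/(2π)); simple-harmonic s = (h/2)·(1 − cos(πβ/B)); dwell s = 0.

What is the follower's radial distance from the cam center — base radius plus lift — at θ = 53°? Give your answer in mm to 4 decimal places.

seg 1 [0°–29.1°] dwell: s stays 0.0000
seg 2 [29.1°–63°] cycloidal, h=27: θ=53° here. β=23.9, B=33.9. 27·(0.7050 − sin(2π·0.7050)/(2π)) = 23.1621 → s = 23.1621
radial distance = base radius + s = 45 + 23.1621 = 68.1621

68.1621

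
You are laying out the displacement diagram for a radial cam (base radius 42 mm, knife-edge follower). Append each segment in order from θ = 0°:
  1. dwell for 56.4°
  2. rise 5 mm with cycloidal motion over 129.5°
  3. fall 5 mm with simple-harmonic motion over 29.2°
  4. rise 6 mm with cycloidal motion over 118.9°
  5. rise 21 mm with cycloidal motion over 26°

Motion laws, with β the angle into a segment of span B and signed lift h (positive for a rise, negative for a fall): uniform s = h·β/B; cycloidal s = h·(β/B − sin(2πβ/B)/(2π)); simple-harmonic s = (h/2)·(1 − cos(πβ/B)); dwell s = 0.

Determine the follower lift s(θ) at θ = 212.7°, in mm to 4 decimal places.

seg 1 [0°–56.4°] dwell: s stays 0.0000
seg 2 [56.4°–185.9°] cycloidal, h=5: full span → s += 5 → s = 5.0000
seg 3 [185.9°–215.1°] simple-harmonic, h=-5: θ=212.7° here. β=26.8, B=29.2. -5/2·(1 − cos(π·0.9178)) = -4.9171 → s = 0.0829

0.0829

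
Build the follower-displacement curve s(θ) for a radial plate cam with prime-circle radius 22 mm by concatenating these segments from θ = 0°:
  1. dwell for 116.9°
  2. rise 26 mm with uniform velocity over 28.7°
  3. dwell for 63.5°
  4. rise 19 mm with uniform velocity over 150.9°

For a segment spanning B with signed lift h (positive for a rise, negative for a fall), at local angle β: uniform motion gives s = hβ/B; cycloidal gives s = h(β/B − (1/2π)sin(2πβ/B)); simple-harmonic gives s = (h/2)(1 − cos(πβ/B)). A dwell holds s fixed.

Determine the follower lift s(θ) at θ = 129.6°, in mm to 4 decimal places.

seg 1 [0°–116.9°] dwell: s stays 0.0000
seg 2 [116.9°–145.6°] uniform, h=26: θ=129.6° here. β=12.7, B=28.7. 26·12.7/28.7 = 11.5052 → s = 11.5052

11.5052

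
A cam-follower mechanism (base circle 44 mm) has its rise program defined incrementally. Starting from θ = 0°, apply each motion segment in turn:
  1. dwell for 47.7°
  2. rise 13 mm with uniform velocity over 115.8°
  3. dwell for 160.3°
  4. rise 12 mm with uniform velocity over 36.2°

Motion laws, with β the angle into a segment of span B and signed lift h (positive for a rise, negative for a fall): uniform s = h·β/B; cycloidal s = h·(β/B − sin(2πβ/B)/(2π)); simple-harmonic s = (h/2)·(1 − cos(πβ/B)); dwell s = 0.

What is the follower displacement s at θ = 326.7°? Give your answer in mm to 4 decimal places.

seg 1 [0°–47.7°] dwell: s stays 0.0000
seg 2 [47.7°–163.5°] uniform, h=13: full span → s += 13 → s = 13.0000
seg 3 [163.5°–323.8°] dwell: s stays 13.0000
seg 4 [323.8°–360°] uniform, h=12: θ=326.7° here. β=2.9, B=36.2. 12·2.9/36.2 = 0.9613 → s = 13.9613

13.9613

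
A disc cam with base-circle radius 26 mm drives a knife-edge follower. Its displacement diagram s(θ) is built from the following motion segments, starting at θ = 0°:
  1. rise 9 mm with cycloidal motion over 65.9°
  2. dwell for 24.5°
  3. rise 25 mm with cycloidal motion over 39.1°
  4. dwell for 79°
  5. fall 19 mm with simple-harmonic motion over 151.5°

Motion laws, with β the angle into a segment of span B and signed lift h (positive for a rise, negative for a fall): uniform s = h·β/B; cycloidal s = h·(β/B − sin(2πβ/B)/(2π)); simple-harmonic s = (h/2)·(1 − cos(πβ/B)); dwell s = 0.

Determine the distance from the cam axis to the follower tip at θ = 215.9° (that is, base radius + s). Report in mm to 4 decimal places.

seg 1 [0°–65.9°] cycloidal, h=9: full span → s += 9 → s = 9.0000
seg 2 [65.9°–90.4°] dwell: s stays 9.0000
seg 3 [90.4°–129.5°] cycloidal, h=25: full span → s += 25 → s = 34.0000
seg 4 [129.5°–208.5°] dwell: s stays 34.0000
seg 5 [208.5°–360°] simple-harmonic, h=-19: θ=215.9° here. β=7.4, B=151.5. -19/2·(1 − cos(π·0.0488)) = -0.1116 → s = 33.8884
radial distance = base radius + s = 26 + 33.8884 = 59.8884

59.8884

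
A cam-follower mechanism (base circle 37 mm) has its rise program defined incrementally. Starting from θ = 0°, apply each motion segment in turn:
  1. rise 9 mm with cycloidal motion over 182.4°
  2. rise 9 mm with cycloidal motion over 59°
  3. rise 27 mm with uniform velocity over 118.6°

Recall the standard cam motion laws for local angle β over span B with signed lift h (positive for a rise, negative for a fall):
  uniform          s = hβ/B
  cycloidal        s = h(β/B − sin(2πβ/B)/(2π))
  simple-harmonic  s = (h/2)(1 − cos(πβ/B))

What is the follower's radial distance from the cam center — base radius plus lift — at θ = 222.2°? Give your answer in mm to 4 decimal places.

seg 1 [0°–182.4°] cycloidal, h=9: full span → s += 9 → s = 9.0000
seg 2 [182.4°–241.4°] cycloidal, h=9: θ=222.2° here. β=39.8, B=59. 9·(0.6746 − sin(2π·0.6746)/(2π)) = 7.3457 → s = 16.3457
radial distance = base radius + s = 37 + 16.3457 = 53.3457

53.3457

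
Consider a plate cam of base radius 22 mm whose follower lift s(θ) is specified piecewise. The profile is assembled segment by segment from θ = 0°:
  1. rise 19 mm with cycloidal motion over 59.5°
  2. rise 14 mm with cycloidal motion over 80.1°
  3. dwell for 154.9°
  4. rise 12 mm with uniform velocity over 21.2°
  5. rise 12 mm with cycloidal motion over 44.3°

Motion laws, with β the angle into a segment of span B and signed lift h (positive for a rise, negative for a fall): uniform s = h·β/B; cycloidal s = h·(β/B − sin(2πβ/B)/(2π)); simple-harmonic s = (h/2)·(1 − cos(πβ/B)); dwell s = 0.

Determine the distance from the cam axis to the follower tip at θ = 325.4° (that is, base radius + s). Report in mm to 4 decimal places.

seg 1 [0°–59.5°] cycloidal, h=19: full span → s += 19 → s = 19.0000
seg 2 [59.5°–139.6°] cycloidal, h=14: full span → s += 14 → s = 33.0000
seg 3 [139.6°–294.5°] dwell: s stays 33.0000
seg 4 [294.5°–315.7°] uniform, h=12: full span → s += 12 → s = 45.0000
seg 5 [315.7°–360°] cycloidal, h=12: θ=325.4° here. β=9.7, B=44.3. 12·(0.2190 − sin(2π·0.2190)/(2π)) = 0.7539 → s = 45.7539
radial distance = base radius + s = 22 + 45.7539 = 67.7539

67.7539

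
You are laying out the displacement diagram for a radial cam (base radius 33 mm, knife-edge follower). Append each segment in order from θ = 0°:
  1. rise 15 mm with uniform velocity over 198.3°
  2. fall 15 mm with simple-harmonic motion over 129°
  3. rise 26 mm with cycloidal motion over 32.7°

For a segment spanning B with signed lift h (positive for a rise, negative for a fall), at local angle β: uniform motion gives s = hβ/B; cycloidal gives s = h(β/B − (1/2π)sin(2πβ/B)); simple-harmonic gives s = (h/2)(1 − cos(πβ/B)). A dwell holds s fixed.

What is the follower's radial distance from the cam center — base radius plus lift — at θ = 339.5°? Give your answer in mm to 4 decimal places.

seg 1 [0°–198.3°] uniform, h=15: full span → s += 15 → s = 15.0000
seg 2 [198.3°–327.3°] simple-harmonic, h=-15: full span → s += -15 → s = 0.0000
seg 3 [327.3°–360°] cycloidal, h=26: θ=339.5° here. β=12.2, B=32.7. 26·(0.3731 − sin(2π·0.3731)/(2π)) = 6.7394 → s = 6.7394
radial distance = base radius + s = 33 + 6.7394 = 39.7394

39.7394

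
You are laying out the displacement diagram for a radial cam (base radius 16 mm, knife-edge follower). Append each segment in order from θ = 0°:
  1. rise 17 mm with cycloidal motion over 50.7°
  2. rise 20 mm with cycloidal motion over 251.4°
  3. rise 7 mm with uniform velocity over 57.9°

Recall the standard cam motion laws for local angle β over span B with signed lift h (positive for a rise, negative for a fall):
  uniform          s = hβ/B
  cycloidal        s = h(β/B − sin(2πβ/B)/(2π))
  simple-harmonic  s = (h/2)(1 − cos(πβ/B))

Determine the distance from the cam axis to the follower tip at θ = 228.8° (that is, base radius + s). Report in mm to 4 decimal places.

seg 1 [0°–50.7°] cycloidal, h=17: full span → s += 17 → s = 17.0000
seg 2 [50.7°–302.1°] cycloidal, h=20: θ=228.8° here. β=178.1, B=251.4. 20·(0.7084 − sin(2π·0.7084)/(2π)) = 17.2438 → s = 34.2438
radial distance = base radius + s = 16 + 34.2438 = 50.2438

50.2438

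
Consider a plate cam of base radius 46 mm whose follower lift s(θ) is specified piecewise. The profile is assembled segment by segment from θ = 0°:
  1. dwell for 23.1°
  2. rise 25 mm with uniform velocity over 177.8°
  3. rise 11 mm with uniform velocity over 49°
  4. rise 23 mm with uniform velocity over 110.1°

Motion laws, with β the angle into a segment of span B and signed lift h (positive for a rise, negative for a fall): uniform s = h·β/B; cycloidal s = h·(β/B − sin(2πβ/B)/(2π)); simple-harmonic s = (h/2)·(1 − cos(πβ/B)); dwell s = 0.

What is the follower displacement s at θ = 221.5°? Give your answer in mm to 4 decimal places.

seg 1 [0°–23.1°] dwell: s stays 0.0000
seg 2 [23.1°–200.9°] uniform, h=25: full span → s += 25 → s = 25.0000
seg 3 [200.9°–249.9°] uniform, h=11: θ=221.5° here. β=20.6, B=49. 11·20.6/49 = 4.6245 → s = 29.6245

29.6245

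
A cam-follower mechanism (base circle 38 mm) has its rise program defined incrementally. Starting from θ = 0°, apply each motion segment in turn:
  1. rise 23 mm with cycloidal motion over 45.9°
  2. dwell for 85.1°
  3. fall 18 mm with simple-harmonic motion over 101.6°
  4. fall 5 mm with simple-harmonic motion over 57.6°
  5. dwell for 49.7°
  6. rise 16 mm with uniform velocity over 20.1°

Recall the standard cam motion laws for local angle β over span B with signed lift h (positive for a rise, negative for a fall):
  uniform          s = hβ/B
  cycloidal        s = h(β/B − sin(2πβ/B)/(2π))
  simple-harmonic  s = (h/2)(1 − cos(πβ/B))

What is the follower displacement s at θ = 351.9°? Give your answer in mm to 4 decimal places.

seg 1 [0°–45.9°] cycloidal, h=23: full span → s += 23 → s = 23.0000
seg 2 [45.9°–131°] dwell: s stays 23.0000
seg 3 [131°–232.6°] simple-harmonic, h=-18: full span → s += -18 → s = 5.0000
seg 4 [232.6°–290.2°] simple-harmonic, h=-5: full span → s += -5 → s = 0.0000
seg 5 [290.2°–339.9°] dwell: s stays 0.0000
seg 6 [339.9°–360°] uniform, h=16: θ=351.9° here. β=12, B=20.1. 16·12/20.1 = 9.5522 → s = 9.5522

9.5522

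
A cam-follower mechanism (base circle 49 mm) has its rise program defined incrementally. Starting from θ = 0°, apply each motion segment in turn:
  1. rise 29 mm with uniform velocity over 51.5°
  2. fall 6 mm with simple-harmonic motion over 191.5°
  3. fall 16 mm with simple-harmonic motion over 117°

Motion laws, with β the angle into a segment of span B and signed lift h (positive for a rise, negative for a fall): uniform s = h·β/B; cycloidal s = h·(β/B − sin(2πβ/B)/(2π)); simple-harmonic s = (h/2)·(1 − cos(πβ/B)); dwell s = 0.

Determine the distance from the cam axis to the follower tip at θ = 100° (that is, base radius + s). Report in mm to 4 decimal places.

seg 1 [0°–51.5°] uniform, h=29: full span → s += 29 → s = 29.0000
seg 2 [51.5°–243°] simple-harmonic, h=-6: θ=100° here. β=48.5, B=191.5. -6/2·(1 − cos(π·0.2533)) = -0.9005 → s = 28.0995
radial distance = base radius + s = 49 + 28.0995 = 77.0995

77.0995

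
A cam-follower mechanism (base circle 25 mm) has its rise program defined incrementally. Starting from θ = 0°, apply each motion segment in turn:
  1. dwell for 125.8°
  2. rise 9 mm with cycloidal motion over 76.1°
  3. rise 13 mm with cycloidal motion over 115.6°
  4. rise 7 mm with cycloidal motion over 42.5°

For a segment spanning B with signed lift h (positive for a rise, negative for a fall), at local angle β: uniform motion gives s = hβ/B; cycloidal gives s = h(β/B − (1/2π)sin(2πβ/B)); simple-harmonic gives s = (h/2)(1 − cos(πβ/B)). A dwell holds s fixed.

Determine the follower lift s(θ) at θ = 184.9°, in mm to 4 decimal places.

seg 1 [0°–125.8°] dwell: s stays 0.0000
seg 2 [125.8°–201.9°] cycloidal, h=9: θ=184.9° here. β=59.1, B=76.1. 9·(0.7766 − sin(2π·0.7766)/(2π)) = 8.4019 → s = 8.4019

8.4019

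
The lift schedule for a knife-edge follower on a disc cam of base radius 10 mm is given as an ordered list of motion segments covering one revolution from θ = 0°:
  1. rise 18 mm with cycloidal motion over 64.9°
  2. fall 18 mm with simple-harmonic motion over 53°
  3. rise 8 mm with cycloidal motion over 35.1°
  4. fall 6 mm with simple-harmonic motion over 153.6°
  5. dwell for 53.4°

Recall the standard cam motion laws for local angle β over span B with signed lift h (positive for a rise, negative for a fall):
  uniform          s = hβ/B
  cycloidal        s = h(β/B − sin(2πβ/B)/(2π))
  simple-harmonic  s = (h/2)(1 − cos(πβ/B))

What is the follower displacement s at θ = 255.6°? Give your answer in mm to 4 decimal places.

seg 1 [0°–64.9°] cycloidal, h=18: full span → s += 18 → s = 18.0000
seg 2 [64.9°–117.9°] simple-harmonic, h=-18: full span → s += -18 → s = 0.0000
seg 3 [117.9°–153°] cycloidal, h=8: full span → s += 8 → s = 8.0000
seg 4 [153°–306.6°] simple-harmonic, h=-6: θ=255.6° here. β=102.6, B=153.6. -6/2·(1 − cos(π·0.6680)) = -4.5106 → s = 3.4894

3.4894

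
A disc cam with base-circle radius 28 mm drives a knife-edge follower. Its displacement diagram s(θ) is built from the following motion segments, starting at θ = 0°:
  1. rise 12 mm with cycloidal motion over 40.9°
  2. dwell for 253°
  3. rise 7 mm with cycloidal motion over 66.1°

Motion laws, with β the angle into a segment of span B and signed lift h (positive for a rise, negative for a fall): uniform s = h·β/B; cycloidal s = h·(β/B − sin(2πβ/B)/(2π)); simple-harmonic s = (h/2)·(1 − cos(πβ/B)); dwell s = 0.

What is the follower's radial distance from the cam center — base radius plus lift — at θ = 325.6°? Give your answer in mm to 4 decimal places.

seg 1 [0°–40.9°] cycloidal, h=12: full span → s += 12 → s = 12.0000
seg 2 [40.9°–293.9°] dwell: s stays 12.0000
seg 3 [293.9°–360°] cycloidal, h=7: θ=325.6° here. β=31.7, B=66.1. 7·(0.4796 − sin(2π·0.4796)/(2π)) = 3.2145 → s = 15.2145
radial distance = base radius + s = 28 + 15.2145 = 43.2145

43.2145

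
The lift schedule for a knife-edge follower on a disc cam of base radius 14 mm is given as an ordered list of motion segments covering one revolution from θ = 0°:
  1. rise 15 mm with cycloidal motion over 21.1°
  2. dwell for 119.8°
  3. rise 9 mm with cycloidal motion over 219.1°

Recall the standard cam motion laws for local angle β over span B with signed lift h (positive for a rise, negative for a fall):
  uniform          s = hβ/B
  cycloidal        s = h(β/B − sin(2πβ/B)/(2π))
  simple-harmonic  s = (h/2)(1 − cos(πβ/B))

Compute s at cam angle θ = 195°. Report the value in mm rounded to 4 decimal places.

seg 1 [0°–21.1°] cycloidal, h=15: full span → s += 15 → s = 15.0000
seg 2 [21.1°–140.9°] dwell: s stays 15.0000
seg 3 [140.9°–360°] cycloidal, h=9: θ=195° here. β=54.1, B=219.1. 9·(0.2469 − sin(2π·0.2469)/(2π)) = 0.7901 → s = 15.7901

15.7901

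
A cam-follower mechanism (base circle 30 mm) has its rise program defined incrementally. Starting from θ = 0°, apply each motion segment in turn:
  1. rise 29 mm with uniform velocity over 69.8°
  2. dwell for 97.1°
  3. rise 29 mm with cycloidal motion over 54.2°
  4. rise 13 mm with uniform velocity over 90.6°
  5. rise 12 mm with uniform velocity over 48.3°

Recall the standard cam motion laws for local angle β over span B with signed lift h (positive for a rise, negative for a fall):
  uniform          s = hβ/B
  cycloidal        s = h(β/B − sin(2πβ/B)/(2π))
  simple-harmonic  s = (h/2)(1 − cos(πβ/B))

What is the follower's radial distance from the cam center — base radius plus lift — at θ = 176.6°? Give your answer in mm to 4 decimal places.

seg 1 [0°–69.8°] uniform, h=29: full span → s += 29 → s = 29.0000
seg 2 [69.8°–166.9°] dwell: s stays 29.0000
seg 3 [166.9°–221.1°] cycloidal, h=29: θ=176.6° here. β=9.7, B=54.2. 29·(0.1790 − sin(2π·0.1790)/(2π)) = 1.0267 → s = 30.0267
radial distance = base radius + s = 30 + 30.0267 = 60.0267

60.0267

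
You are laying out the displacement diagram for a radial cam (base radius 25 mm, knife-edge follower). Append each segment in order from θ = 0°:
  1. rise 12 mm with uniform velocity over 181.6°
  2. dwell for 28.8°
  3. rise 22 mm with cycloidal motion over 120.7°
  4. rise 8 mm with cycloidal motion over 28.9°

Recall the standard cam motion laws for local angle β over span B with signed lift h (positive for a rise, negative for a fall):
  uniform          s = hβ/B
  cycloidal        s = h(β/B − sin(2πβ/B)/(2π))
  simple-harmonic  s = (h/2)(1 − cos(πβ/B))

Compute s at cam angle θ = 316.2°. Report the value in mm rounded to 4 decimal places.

seg 1 [0°–181.6°] uniform, h=12: full span → s += 12 → s = 12.0000
seg 2 [181.6°–210.4°] dwell: s stays 12.0000
seg 3 [210.4°–331.1°] cycloidal, h=22: θ=316.2° here. β=105.8, B=120.7. 22·(0.8766 − sin(2π·0.8766)/(2π)) = 21.7358 → s = 33.7358

33.7358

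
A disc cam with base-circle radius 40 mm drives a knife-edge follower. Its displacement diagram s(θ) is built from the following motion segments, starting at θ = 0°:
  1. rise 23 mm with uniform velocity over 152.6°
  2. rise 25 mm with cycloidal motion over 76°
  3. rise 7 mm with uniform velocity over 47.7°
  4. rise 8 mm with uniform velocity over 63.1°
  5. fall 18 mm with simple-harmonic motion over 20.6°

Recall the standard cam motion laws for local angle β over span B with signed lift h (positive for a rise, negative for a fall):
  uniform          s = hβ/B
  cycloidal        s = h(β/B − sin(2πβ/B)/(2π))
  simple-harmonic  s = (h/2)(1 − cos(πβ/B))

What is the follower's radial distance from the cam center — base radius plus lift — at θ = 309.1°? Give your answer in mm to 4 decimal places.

seg 1 [0°–152.6°] uniform, h=23: full span → s += 23 → s = 23.0000
seg 2 [152.6°–228.6°] cycloidal, h=25: full span → s += 25 → s = 48.0000
seg 3 [228.6°–276.3°] uniform, h=7: full span → s += 7 → s = 55.0000
seg 4 [276.3°–339.4°] uniform, h=8: θ=309.1° here. β=32.8, B=63.1. 8·32.8/63.1 = 4.1585 → s = 59.1585
radial distance = base radius + s = 40 + 59.1585 = 99.1585

99.1585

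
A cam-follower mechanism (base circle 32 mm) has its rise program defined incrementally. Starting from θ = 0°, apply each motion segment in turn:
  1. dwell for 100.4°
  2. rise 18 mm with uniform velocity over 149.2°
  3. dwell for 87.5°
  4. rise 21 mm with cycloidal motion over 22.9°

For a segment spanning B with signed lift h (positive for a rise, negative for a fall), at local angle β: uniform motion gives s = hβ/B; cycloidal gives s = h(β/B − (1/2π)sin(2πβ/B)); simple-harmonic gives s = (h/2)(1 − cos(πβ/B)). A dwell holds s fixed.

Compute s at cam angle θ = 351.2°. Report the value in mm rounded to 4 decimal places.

seg 1 [0°–100.4°] dwell: s stays 0.0000
seg 2 [100.4°–249.6°] uniform, h=18: full span → s += 18 → s = 18.0000
seg 3 [249.6°–337.1°] dwell: s stays 18.0000
seg 4 [337.1°–360°] cycloidal, h=21: θ=351.2° here. β=14.1, B=22.9. 21·(0.6157 − sin(2π·0.6157)/(2π)) = 15.1517 → s = 33.1517

33.1517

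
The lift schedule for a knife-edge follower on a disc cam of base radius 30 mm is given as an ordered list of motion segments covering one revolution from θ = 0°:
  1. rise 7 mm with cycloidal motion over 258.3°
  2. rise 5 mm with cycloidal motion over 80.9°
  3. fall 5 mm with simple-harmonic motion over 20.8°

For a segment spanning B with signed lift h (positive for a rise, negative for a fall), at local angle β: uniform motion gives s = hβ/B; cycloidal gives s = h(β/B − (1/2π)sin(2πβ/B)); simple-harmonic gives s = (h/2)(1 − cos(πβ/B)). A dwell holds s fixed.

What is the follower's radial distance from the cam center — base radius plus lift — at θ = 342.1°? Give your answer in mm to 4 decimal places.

seg 1 [0°–258.3°] cycloidal, h=7: full span → s += 7 → s = 7.0000
seg 2 [258.3°–339.2°] cycloidal, h=5: full span → s += 5 → s = 12.0000
seg 3 [339.2°–360°] simple-harmonic, h=-5: θ=342.1° here. β=2.9, B=20.8. -5/2·(1 − cos(π·0.1394)) = -0.2360 → s = 11.7640
radial distance = base radius + s = 30 + 11.7640 = 41.7640

41.7640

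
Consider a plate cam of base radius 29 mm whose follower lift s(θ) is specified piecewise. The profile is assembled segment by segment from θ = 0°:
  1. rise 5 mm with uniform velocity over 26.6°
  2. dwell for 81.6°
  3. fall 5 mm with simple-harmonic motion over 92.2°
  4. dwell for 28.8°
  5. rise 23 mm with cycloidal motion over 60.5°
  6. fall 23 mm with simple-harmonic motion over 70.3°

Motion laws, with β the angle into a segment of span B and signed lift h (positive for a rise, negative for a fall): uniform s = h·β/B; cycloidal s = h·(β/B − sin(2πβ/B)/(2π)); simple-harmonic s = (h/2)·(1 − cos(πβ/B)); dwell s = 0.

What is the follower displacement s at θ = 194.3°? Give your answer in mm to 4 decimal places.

seg 1 [0°–26.6°] uniform, h=5: full span → s += 5 → s = 5.0000
seg 2 [26.6°–108.2°] dwell: s stays 5.0000
seg 3 [108.2°–200.4°] simple-harmonic, h=-5: θ=194.3° here. β=86.1, B=92.2. -5/2·(1 − cos(π·0.9338)) = -4.9462 → s = 0.0538

0.0538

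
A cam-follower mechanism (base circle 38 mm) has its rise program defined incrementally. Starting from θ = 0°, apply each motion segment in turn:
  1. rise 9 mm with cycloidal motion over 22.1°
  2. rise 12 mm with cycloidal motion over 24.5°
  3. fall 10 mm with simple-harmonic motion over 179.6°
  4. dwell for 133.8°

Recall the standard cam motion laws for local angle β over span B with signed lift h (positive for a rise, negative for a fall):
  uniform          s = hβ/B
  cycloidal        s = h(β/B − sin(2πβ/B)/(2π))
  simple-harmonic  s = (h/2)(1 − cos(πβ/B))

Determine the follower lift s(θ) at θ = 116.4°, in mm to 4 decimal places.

seg 1 [0°–22.1°] cycloidal, h=9: full span → s += 9 → s = 9.0000
seg 2 [22.1°–46.6°] cycloidal, h=12: full span → s += 12 → s = 21.0000
seg 3 [46.6°–226.2°] simple-harmonic, h=-10: θ=116.4° here. β=69.8, B=179.6. -10/2·(1 − cos(π·0.3886)) = -3.2862 → s = 17.7138

17.7138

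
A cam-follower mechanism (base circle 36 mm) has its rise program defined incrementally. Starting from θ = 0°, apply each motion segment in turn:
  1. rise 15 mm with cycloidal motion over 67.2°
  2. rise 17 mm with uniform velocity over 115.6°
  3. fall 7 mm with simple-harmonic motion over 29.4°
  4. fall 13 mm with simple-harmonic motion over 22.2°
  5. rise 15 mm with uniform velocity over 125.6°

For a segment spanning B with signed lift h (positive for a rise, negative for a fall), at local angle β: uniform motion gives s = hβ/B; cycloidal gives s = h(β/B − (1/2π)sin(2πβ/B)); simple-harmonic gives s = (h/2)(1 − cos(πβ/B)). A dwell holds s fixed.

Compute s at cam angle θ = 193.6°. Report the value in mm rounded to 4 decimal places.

seg 1 [0°–67.2°] cycloidal, h=15: full span → s += 15 → s = 15.0000
seg 2 [67.2°–182.8°] uniform, h=17: full span → s += 17 → s = 32.0000
seg 3 [182.8°–212.2°] simple-harmonic, h=-7: θ=193.6° here. β=10.8, B=29.4. -7/2·(1 − cos(π·0.3673)) = -2.0833 → s = 29.9167

29.9167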